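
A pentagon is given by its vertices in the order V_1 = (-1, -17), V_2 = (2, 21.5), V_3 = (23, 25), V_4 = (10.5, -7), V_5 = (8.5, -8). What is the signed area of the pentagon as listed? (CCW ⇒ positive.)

Σ = (12.5) + (-444.5) + (-423.5) + (-24.5) + (-152.5) = -1032.5
Signed area = Σ/2 = -516.25 (negative ⇒ clockwise traversal).

-516.25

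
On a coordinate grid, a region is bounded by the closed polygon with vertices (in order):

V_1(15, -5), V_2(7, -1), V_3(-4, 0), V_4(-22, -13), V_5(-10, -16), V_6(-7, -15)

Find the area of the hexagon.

Apply Gauss's area formula: 2A = Σ (x_i·y_{i+1} − x_{i+1}·y_i), indices taken mod 6.
V_1→V_2: (15)(-1) − (7)(-5) = 20
V_2→V_3: (7)(0) − (-4)(-1) = -4
V_3→V_4: (-4)(-13) − (-22)(0) = 52
V_4→V_5: (-22)(-16) − (-10)(-13) = 222
V_5→V_6: (-10)(-15) − (-7)(-16) = 38
V_6→V_1: (-7)(-5) − (15)(-15) = 260
Σ = 588
Area = |Σ|/2 = 294.

294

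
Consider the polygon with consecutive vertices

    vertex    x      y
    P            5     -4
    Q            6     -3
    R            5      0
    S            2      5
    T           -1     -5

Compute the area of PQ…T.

Apply the surveyor's formula: 2A = Σ (x_i·y_{i+1} − x_{i+1}·y_i), indices taken mod 5.
Cross-terms: 9, 15, 25, -5, 29  ⇒  Σ = 73
Area = |Σ|/2 = 36.5.

36.5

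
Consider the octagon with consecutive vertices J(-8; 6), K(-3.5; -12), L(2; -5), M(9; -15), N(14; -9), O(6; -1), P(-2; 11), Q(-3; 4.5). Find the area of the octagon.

224.25

Apply the shoelace formula: 2A = Σ (x_i·y_{i+1} − x_{i+1}·y_i), indices taken mod 8.
J→K: (-8)(-12) − (-3.5)(6) = 117
K→L: (-3.5)(-5) − (2)(-12) = 41.5
L→M: (2)(-15) − (9)(-5) = 15
M→N: (9)(-9) − (14)(-15) = 129
N→O: (14)(-1) − (6)(-9) = 40
O→P: (6)(11) − (-2)(-1) = 64
P→Q: (-2)(4.5) − (-3)(11) = 24
Q→J: (-3)(6) − (-8)(4.5) = 18
Σ = 448.5
Area = |Σ|/2 = 224.25.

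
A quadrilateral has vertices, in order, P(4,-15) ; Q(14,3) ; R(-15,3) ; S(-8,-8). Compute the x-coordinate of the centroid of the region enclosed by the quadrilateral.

Apply the shoelace formula. First the cross-terms c_i = x_i·y_{i+1} − x_{i+1}·y_i:
  222, 87, 144, 152  ⇒  2A = 605, A = 302.5.
Then Σ (x_i + x_{i+1})·c_i = -11, so x̄ = -11 / (6·302.5) = -1/165.

-1/165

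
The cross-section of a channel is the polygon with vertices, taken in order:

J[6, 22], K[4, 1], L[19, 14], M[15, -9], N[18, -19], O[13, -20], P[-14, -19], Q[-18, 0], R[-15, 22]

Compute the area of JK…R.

Cross-terms: -82, 37, -381, -123, -113, -527, -342, -396, -462  ⇒  Σ = -2389
Area = |Σ|/2 = 1194.5.

1194.5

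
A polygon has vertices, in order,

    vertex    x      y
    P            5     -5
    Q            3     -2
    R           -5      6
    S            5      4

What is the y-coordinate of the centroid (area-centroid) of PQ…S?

Apply Gauss's area formula. First the cross-terms c_i = x_i·y_{i+1} − x_{i+1}·y_i:
  5, 8, -50, -45  ⇒  2A = -82, A = -41.
Then Σ (y_i + y_{i+1})·c_i = -458, so ȳ = -458 / (6·(-41)) = 229/123.

229/123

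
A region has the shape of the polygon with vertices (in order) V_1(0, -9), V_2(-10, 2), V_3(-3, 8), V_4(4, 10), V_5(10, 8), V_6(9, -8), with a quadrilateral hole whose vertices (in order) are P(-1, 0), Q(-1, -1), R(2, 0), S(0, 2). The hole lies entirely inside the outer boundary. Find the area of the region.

259

Outer boundary:
Cross-terms: -90, -74, -62, -68, -152, -81  ⇒  Σ = -527
Area = |Σ|/2 = 263.5.
Hole:
P→Q: (-1)(-1) − (-1)(0) = 1
Q→R: (-1)(0) − (2)(-1) = 2
R→S: (2)(2) − (0)(0) = 4
S→P: (0)(0) − (-1)(2) = 2
Σ = 9
Area = |Σ|/2 = 4.5.
Net area = 263.5 − 4.5 = 259.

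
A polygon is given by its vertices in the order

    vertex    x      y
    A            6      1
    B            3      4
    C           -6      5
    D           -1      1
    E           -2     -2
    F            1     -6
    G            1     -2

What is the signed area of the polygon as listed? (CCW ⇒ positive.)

47

Apply the shoelace (surveyor's) formula: 2A = Σ (x_i·y_{i+1} − x_{i+1}·y_i), indices taken mod 7.
Σ = (21) + (39) + (-1) + (4) + (14) + (4) + (13) = 94
Signed area = Σ/2 = 47 (positive ⇒ counter-clockwise traversal).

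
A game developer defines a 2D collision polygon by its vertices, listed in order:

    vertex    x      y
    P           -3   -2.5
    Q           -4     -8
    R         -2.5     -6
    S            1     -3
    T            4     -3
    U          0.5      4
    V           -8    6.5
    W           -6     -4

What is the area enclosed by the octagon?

Apply the surveyor's formula: 2A = Σ (x_i·y_{i+1} − x_{i+1}·y_i), indices taken mod 8.
P→Q: (-3)(-8) − (-4)(-2.5) = 14
Q→R: (-4)(-6) − (-2.5)(-8) = 4
R→S: (-2.5)(-3) − (1)(-6) = 13.5
S→T: (1)(-3) − (4)(-3) = 9
T→U: (4)(4) − (0.5)(-3) = 17.5
U→V: (0.5)(6.5) − (-8)(4) = 35.25
V→W: (-8)(-4) − (-6)(6.5) = 71
W→P: (-6)(-2.5) − (-3)(-4) = 3
Σ = 167.25
Area = |Σ|/2 = 83.625.

83.625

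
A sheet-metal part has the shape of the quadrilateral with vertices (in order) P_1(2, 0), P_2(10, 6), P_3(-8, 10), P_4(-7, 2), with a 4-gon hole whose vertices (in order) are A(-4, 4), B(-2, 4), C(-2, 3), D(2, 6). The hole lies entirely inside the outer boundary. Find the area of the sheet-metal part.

Outer boundary:
Σ = (12) + (148) + (54) + (-4) = 210
Area = |Σ|/2 = 105.
Hole:
Cross-terms: -8, 2, -18, 32  ⇒  Σ = 8
Area = |Σ|/2 = 4.
Net area = 105 − 4 = 101.

101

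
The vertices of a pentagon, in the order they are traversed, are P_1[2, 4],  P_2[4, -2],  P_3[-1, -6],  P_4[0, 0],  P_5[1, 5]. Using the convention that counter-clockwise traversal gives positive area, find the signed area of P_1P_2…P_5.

-26

Apply Gauss's area formula: 2A = Σ (x_i·y_{i+1} − x_{i+1}·y_i), indices taken mod 5.
Σ = (-20) + (-26) + (0) + (0) + (-6) = -52
Signed area = Σ/2 = -26 (negative ⇒ clockwise traversal).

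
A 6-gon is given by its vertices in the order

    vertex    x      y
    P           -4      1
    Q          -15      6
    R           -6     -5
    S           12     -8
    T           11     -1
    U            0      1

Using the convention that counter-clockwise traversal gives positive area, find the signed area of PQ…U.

Apply Gauss's area formula: 2A = Σ (x_i·y_{i+1} − x_{i+1}·y_i), indices taken mod 6.
P→Q: (-4)(6) − (-15)(1) = -9
Q→R: (-15)(-5) − (-6)(6) = 111
R→S: (-6)(-8) − (12)(-5) = 108
S→T: (12)(-1) − (11)(-8) = 76
T→U: (11)(1) − (0)(-1) = 11
U→P: (0)(1) − (-4)(1) = 4
Σ = 301
Signed area = Σ/2 = 150.5 (positive ⇒ counter-clockwise traversal).

150.5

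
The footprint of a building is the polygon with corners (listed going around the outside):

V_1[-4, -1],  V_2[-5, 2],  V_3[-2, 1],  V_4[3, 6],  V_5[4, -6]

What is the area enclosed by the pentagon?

Apply the surveyor's formula: 2A = Σ (x_i·y_{i+1} − x_{i+1}·y_i), indices taken mod 5.
Cross-terms: -13, -1, -15, -42, -28  ⇒  Σ = -99
Area = |Σ|/2 = 49.5.

49.5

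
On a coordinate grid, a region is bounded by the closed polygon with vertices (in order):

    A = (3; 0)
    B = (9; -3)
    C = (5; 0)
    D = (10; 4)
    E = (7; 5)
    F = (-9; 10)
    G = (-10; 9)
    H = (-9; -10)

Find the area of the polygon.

196.5

Apply Gauss's area formula: 2A = Σ (x_i·y_{i+1} − x_{i+1}·y_i), indices taken mod 8.
A→B: (3)(-3) − (9)(0) = -9
B→C: (9)(0) − (5)(-3) = 15
C→D: (5)(4) − (10)(0) = 20
D→E: (10)(5) − (7)(4) = 22
E→F: (7)(10) − (-9)(5) = 115
F→G: (-9)(9) − (-10)(10) = 19
G→H: (-10)(-10) − (-9)(9) = 181
H→A: (-9)(0) − (3)(-10) = 30
Σ = 393
Area = |Σ|/2 = 196.5.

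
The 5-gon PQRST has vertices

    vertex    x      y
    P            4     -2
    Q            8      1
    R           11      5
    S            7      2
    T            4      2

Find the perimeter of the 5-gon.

22

|PQ| = √((4)² + (3)²) = √25 = 5
|QR| = √((3)² + (4)²) = √25 = 5
|RS| = √((-4)² + (-3)²) = √25 = 5
|ST| = √((-3)² + (0)²) = √9 = 3
|TP| = √((0)² + (-4)²) = √16 = 4
Perimeter = 5 + 5 + 5 + 3 + 4 = 22.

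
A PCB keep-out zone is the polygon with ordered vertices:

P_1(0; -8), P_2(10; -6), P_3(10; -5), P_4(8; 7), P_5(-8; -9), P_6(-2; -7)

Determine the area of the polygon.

Σ = (80) + (10) + (110) + (-16) + (38) + (16) = 238
Area = |Σ|/2 = 119.

119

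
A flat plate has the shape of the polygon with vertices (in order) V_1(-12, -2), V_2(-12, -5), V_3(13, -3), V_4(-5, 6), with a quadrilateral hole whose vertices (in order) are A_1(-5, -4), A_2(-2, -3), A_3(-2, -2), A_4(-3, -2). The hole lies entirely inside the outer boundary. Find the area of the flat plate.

Outer boundary:
V_1→V_2: (-12)(-5) − (-12)(-2) = 36
V_2→V_3: (-12)(-3) − (13)(-5) = 101
V_3→V_4: (13)(6) − (-5)(-3) = 63
V_4→V_1: (-5)(-2) − (-12)(6) = 82
Σ = 282
Area = |Σ|/2 = 141.
Hole:
Σ = (7) + (-2) + (-2) + (2) = 5
Area = |Σ|/2 = 2.5.
Net area = 141 − 2.5 = 138.5.

138.5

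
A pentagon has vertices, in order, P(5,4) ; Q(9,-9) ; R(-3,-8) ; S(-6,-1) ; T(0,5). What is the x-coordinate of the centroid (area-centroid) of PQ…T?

317/210

Apply the surveyor's formula. First the cross-terms c_i = x_i·y_{i+1} − x_{i+1}·y_i:
  -81, -99, -45, -30, -25  ⇒  2A = -280, A = -140.
Then Σ (x_i + x_{i+1})·c_i = -1268, so x̄ = -1268 / (6·(-140)) = 317/210.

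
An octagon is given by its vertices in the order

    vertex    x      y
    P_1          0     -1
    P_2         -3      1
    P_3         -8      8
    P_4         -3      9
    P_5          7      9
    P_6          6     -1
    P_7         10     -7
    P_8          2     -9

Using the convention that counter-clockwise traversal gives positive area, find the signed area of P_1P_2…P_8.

Apply the surveyor's formula: 2A = Σ (x_i·y_{i+1} − x_{i+1}·y_i), indices taken mod 8.
P_1→P_2: (0)(1) − (-3)(-1) = -3
P_2→P_3: (-3)(8) − (-8)(1) = -16
P_3→P_4: (-8)(9) − (-3)(8) = -48
P_4→P_5: (-3)(9) − (7)(9) = -90
P_5→P_6: (7)(-1) − (6)(9) = -61
P_6→P_7: (6)(-7) − (10)(-1) = -32
P_7→P_8: (10)(-9) − (2)(-7) = -76
P_8→P_1: (2)(-1) − (0)(-9) = -2
Σ = -328
Signed area = Σ/2 = -164 (negative ⇒ clockwise traversal).

-164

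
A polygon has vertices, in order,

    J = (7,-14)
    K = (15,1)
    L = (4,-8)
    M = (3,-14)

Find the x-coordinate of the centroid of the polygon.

Apply Gauss's area formula. First the cross-terms c_i = x_i·y_{i+1} − x_{i+1}·y_i:
  217, -124, -32, 56  ⇒  2A = 117, A = 58.5.
Then Σ (x_i + x_{i+1})·c_i = 2754, so x̄ = 2754 / (6·58.5) = 102/13.

102/13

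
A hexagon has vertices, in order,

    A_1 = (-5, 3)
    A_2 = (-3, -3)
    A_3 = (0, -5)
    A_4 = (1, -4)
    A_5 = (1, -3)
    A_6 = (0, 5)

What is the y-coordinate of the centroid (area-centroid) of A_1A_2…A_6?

38/225

Apply Gauss's area formula. First the cross-terms c_i = x_i·y_{i+1} − x_{i+1}·y_i:
  24, 15, 5, 1, 5, 25  ⇒  2A = 75, A = 37.5.
Then Σ (y_i + y_{i+1})·c_i = 38, so ȳ = 38 / (6·37.5) = 38/225.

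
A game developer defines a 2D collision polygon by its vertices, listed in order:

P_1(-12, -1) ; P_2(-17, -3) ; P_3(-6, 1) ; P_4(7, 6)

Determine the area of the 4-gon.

Apply Gauss's area formula: 2A = Σ (x_i·y_{i+1} − x_{i+1}·y_i), indices taken mod 4.
Σ = (19) + (-35) + (-43) + (65) = 6
Area = |Σ|/2 = 3.

3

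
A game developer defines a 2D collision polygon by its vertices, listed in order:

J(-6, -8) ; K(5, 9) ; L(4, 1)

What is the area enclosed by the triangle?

35.5

Apply the shoelace formula: 2A = Σ (x_i·y_{i+1} − x_{i+1}·y_i), indices taken mod 3.
Cross-terms: -14, -31, -26  ⇒  Σ = -71
Area = |Σ|/2 = 35.5.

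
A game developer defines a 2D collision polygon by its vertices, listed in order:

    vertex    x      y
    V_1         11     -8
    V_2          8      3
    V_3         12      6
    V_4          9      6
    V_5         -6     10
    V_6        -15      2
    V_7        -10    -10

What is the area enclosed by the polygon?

375.5

Cross-terms: 97, 12, 18, 126, 138, 170, 190  ⇒  Σ = 751
Area = |Σ|/2 = 375.5.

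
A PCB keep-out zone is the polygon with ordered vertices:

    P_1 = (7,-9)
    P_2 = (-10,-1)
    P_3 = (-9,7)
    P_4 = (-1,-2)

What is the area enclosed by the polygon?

P_1→P_2: (7)(-1) − (-10)(-9) = -97
P_2→P_3: (-10)(7) − (-9)(-1) = -79
P_3→P_4: (-9)(-2) − (-1)(7) = 25
P_4→P_1: (-1)(-9) − (7)(-2) = 23
Σ = -128
Area = |Σ|/2 = 64.

64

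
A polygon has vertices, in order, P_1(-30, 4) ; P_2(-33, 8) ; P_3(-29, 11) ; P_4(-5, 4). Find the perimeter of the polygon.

|P_1P_2| = √((-3)² + (4)²) = √25 = 5
|P_2P_3| = √((4)² + (3)²) = √25 = 5
|P_3P_4| = √((24)² + (-7)²) = √625 = 25
|P_4P_1| = √((-25)² + (0)²) = √625 = 25
Perimeter = 5 + 5 + 25 + 25 = 60.

60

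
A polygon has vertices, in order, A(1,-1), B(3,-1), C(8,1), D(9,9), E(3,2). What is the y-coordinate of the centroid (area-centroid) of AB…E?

87/31

Apply the surveyor's formula. First the cross-terms c_i = x_i·y_{i+1} − x_{i+1}·y_i:
  2, 11, 63, -9, -5  ⇒  2A = 62, A = 31.
Then Σ (y_i + y_{i+1})·c_i = 522, so ȳ = 522 / (6·31) = 87/31.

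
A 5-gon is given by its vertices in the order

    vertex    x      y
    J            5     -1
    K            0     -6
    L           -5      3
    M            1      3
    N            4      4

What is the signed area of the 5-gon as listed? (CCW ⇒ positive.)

-55

Apply Gauss's area formula: 2A = Σ (x_i·y_{i+1} − x_{i+1}·y_i), indices taken mod 5.
Σ = (-30) + (-30) + (-18) + (-8) + (-24) = -110
Signed area = Σ/2 = -55 (negative ⇒ clockwise traversal).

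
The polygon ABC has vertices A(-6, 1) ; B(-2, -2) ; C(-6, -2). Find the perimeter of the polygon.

12

|AB| = √((4)² + (-3)²) = √25 = 5
|BC| = √((-4)² + (0)²) = √16 = 4
|CA| = √((0)² + (3)²) = √9 = 3
Perimeter = 5 + 4 + 3 = 12.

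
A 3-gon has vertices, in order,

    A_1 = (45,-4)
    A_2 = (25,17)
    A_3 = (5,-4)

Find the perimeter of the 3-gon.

|A_1A_2| = √((-20)² + (21)²) = √841 = 29
|A_2A_3| = √((-20)² + (-21)²) = √841 = 29
|A_3A_1| = √((40)² + (0)²) = √1600 = 40
Perimeter = 29 + 29 + 40 = 98.

98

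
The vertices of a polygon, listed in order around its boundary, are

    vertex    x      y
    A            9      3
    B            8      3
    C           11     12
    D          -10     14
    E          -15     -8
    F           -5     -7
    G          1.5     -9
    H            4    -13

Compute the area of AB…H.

448

Apply the shoelace formula: 2A = Σ (x_i·y_{i+1} − x_{i+1}·y_i), indices taken mod 8.
Cross-terms: 3, 63, 274, 290, 65, 55.5, 16.5, 129  ⇒  Σ = 896
Area = |Σ|/2 = 448.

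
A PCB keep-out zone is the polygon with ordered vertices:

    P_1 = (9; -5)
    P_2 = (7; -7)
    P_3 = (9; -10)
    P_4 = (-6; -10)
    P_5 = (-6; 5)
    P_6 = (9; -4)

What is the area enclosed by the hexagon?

Σ = (-28) + (-7) + (-150) + (-90) + (-21) + (-9) = -305
Area = |Σ|/2 = 152.5.

152.5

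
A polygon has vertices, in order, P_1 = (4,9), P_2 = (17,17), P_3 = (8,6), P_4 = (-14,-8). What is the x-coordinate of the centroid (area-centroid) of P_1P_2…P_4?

605/193

Apply the shoelace (surveyor's) formula. First the cross-terms c_i = x_i·y_{i+1} − x_{i+1}·y_i:
  -85, -34, 20, -94  ⇒  2A = -193, A = -96.5.
Then Σ (x_i + x_{i+1})·c_i = -1815, so x̄ = -1815 / (6·(-96.5)) = 605/193.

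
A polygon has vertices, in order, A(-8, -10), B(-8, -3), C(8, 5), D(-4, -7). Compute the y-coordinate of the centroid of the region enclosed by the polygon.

Apply the surveyor's formula. First the cross-terms c_i = x_i·y_{i+1} − x_{i+1}·y_i:
  -56, -16, -36, -16  ⇒  2A = -124, A = -62.
Then Σ (y_i + y_{i+1})·c_i = 1040, so ȳ = 1040 / (6·(-62)) = -260/93.

-260/93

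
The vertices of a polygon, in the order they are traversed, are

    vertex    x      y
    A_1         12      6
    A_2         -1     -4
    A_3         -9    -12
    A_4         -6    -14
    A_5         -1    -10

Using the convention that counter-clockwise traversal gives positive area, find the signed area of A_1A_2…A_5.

Apply the shoelace (surveyor's) formula: 2A = Σ (x_i·y_{i+1} − x_{i+1}·y_i), indices taken mod 5.
Σ = (-42) + (-24) + (54) + (46) + (114) = 148
Signed area = Σ/2 = 74 (positive ⇒ counter-clockwise traversal).

74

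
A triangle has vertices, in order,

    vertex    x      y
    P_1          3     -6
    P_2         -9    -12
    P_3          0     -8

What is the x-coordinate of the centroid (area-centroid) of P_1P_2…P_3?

-2

Apply the shoelace formula. First the cross-terms c_i = x_i·y_{i+1} − x_{i+1}·y_i:
  -90, 72, 24  ⇒  2A = 6, A = 3.
Then Σ (x_i + x_{i+1})·c_i = -36, so x̄ = -36 / (6·3) = -2.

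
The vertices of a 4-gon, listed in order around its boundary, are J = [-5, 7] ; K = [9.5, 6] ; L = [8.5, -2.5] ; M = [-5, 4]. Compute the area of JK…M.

Apply the shoelace (surveyor's) formula: 2A = Σ (x_i·y_{i+1} − x_{i+1}·y_i), indices taken mod 4.
Σ = (-96.5) + (-74.75) + (21.5) + (-15) = -164.75
Area = |Σ|/2 = 82.375.

82.375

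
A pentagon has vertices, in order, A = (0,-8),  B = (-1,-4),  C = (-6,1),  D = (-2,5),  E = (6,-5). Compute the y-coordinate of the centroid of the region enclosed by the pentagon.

-209/129

Apply the surveyor's formula. First the cross-terms c_i = x_i·y_{i+1} − x_{i+1}·y_i:
  -8, -25, -28, -20, -48  ⇒  2A = -129, A = -64.5.
Then Σ (y_i + y_{i+1})·c_i = 627, so ȳ = 627 / (6·(-64.5)) = -209/129.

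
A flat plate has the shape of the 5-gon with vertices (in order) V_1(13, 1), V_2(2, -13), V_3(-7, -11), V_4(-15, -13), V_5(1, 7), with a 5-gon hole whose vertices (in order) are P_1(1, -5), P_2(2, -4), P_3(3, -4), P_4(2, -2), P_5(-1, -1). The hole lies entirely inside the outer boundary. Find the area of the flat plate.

263

Outer boundary:
Apply Gauss's area formula: 2A = Σ (x_i·y_{i+1} − x_{i+1}·y_i), indices taken mod 5.
Cross-terms: -171, -113, -74, -92, -90  ⇒  Σ = -540
Area = |Σ|/2 = 270.
Hole:
Σ = (6) + (4) + (2) + (-4) + (6) = 14
Area = |Σ|/2 = 7.
Net area = 270 − 7 = 263.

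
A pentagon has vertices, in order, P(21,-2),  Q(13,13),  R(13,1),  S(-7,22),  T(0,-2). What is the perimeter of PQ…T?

|PQ| = √((-8)² + (15)²) = √289 = 17
|QR| = √((0)² + (-12)²) = √144 = 12
|RS| = √((-20)² + (21)²) = √841 = 29
|ST| = √((7)² + (-24)²) = √625 = 25
|TP| = √((21)² + (0)²) = √441 = 21
Perimeter = 17 + 12 + 29 + 25 + 21 = 104.

104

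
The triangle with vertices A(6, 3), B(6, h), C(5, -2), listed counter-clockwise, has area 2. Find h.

Write out the shoelace sum; only the two edges meeting at B involve h:
2·Area = [(6·h − 6·3) + (6·(-2) − 5·h)] + 27
       = 1·h + -3 = 4
⇒ h = 7.

7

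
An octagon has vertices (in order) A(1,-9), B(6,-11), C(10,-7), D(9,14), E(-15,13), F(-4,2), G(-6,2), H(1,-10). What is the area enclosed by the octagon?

Apply the shoelace formula: 2A = Σ (x_i·y_{i+1} − x_{i+1}·y_i), indices taken mod 8.
Σ = (43) + (68) + (203) + (327) + (22) + (4) + (58) + (1) = 726
Area = |Σ|/2 = 363.

363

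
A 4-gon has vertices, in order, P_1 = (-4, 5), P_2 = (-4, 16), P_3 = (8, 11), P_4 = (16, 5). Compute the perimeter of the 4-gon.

54

|P_1P_2| = √((0)² + (11)²) = √121 = 11
|P_2P_3| = √((12)² + (-5)²) = √169 = 13
|P_3P_4| = √((8)² + (-6)²) = √100 = 10
|P_4P_1| = √((-20)² + (0)²) = √400 = 20
Perimeter = 11 + 13 + 10 + 20 = 54.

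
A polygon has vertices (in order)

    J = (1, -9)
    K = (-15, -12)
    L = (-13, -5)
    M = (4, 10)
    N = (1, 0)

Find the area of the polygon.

Apply Gauss's area formula: 2A = Σ (x_i·y_{i+1} − x_{i+1}·y_i), indices taken mod 5.
J→K: (1)(-12) − (-15)(-9) = -147
K→L: (-15)(-5) − (-13)(-12) = -81
L→M: (-13)(10) − (4)(-5) = -110
M→N: (4)(0) − (1)(10) = -10
N→J: (1)(-9) − (1)(0) = -9
Σ = -357
Area = |Σ|/2 = 178.5.

178.5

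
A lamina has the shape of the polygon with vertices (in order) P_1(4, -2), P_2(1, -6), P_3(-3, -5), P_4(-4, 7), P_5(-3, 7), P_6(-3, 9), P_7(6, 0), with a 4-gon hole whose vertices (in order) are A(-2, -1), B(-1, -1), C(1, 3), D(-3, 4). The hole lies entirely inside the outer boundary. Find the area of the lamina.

Outer boundary:
Apply the shoelace (surveyor's) formula: 2A = Σ (x_i·y_{i+1} − x_{i+1}·y_i), indices taken mod 7.
Σ = (-22) + (-23) + (-41) + (-7) + (-6) + (-54) + (-12) = -165
Area = |Σ|/2 = 82.5.
Hole:
Apply Gauss's area formula: 2A = Σ (x_i·y_{i+1} − x_{i+1}·y_i), indices taken mod 4.
Σ = (1) + (-2) + (13) + (11) = 23
Area = |Σ|/2 = 11.5.
Net area = 82.5 − 11.5 = 71.

71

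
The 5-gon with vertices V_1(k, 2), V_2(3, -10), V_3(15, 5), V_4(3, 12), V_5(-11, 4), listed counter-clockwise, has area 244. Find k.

Write out the shoelace sum; only the two edges meeting at V_1 involve k:
2·Area = [((-11)·2 − k·4) + (k·(-10) − 3·2)] + 474
       = -14·k + 446 = 488
⇒ k = -3.

-3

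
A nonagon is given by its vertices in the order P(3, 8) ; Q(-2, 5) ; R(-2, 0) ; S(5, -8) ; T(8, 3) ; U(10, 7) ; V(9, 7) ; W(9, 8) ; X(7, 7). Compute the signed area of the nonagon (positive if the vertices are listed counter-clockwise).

Apply the shoelace formula: 2A = Σ (x_i·y_{i+1} − x_{i+1}·y_i), indices taken mod 9.
Cross-terms: 31, 10, 16, 79, 26, 7, 9, 7, 35  ⇒  Σ = 220
Signed area = Σ/2 = 110 (positive ⇒ counter-clockwise traversal).

110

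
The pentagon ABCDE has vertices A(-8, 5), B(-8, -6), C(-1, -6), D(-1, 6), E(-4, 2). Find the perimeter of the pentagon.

40

|AB| = √((0)² + (-11)²) = √121 = 11
|BC| = √((7)² + (0)²) = √49 = 7
|CD| = √((0)² + (12)²) = √144 = 12
|DE| = √((-3)² + (-4)²) = √25 = 5
|EA| = √((-4)² + (3)²) = √25 = 5
Perimeter = 11 + 7 + 12 + 5 + 5 = 40.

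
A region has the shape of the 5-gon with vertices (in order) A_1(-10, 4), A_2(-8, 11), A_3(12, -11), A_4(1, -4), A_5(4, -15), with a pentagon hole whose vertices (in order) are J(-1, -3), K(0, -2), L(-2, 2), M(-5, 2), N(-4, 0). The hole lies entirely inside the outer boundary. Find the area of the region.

Outer boundary:
Apply the shoelace (surveyor's) formula: 2A = Σ (x_i·y_{i+1} − x_{i+1}·y_i), indices taken mod 5.
Σ = (-78) + (-44) + (-37) + (1) + (-134) = -292
Area = |Σ|/2 = 146.
Hole:
Cross-terms: 2, -4, 6, 8, 12  ⇒  Σ = 24
Area = |Σ|/2 = 12.
Net area = 146 − 12 = 134.

134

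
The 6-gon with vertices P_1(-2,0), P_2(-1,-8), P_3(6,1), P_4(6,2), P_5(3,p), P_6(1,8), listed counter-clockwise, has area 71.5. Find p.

Write out the shoelace sum; only the two edges meeting at P_5 involve p:
2·Area = [(6·p − 3·2) + (3·8 − 1·p)] + 85
       = 5·p + 103 = 143
⇒ p = 8.

8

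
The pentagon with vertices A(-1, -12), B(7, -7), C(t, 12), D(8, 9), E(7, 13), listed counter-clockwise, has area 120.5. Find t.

12

Write out the shoelace sum; only the two edges meeting at C involve t:
2·Area = [(7·12 − t·(-7)) + (t·9 − 8·12)] + 61
       = 16·t + 49 = 241
⇒ t = 12.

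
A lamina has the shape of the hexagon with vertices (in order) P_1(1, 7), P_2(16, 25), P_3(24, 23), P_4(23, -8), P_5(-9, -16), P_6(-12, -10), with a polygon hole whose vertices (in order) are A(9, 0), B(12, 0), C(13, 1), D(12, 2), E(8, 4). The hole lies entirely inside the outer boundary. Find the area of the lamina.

817

Outer boundary:
Σ = (-87) + (-232) + (-721) + (-440) + (-102) + (-74) = -1656
Area = |Σ|/2 = 828.
Hole:
Σ = (0) + (12) + (14) + (32) + (-36) = 22
Area = |Σ|/2 = 11.
Net area = 828 − 11 = 817.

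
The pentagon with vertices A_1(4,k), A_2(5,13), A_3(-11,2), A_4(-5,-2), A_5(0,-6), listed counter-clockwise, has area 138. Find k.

3

Write out the shoelace sum; only the two edges meeting at A_1 involve k:
2·Area = [(0·k − 4·(-6)) + (4·13 − 5·k)] + 215
       = -5·k + 291 = 276
⇒ k = 3.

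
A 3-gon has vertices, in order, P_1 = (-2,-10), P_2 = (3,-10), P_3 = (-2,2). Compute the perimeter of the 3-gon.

|P_1P_2| = √((5)² + (0)²) = √25 = 5
|P_2P_3| = √((-5)² + (12)²) = √169 = 13
|P_3P_1| = √((0)² + (-12)²) = √144 = 12
Perimeter = 5 + 13 + 12 = 30.

30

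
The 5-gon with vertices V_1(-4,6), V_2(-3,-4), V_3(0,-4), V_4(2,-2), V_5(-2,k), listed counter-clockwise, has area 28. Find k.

Write out the shoelace sum; only the two edges meeting at V_5 involve k:
2·Area = [(2·k − (-2)·(-2)) + ((-2)·6 − (-4)·k)] + 54
       = 6·k + 38 = 56
⇒ k = 3.

3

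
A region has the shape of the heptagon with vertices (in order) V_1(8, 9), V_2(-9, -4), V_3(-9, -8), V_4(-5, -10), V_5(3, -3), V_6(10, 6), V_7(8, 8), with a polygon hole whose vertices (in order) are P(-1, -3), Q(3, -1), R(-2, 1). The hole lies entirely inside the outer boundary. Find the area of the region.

Outer boundary:
V_1→V_2: (8)(-4) − (-9)(9) = 49
V_2→V_3: (-9)(-8) − (-9)(-4) = 36
V_3→V_4: (-9)(-10) − (-5)(-8) = 50
V_4→V_5: (-5)(-3) − (3)(-10) = 45
V_5→V_6: (3)(6) − (10)(-3) = 48
V_6→V_7: (10)(8) − (8)(6) = 32
V_7→V_1: (8)(9) − (8)(8) = 8
Σ = 268
Area = |Σ|/2 = 134.
Hole:
Apply the shoelace (surveyor's) formula: 2A = Σ (x_i·y_{i+1} − x_{i+1}·y_i), indices taken mod 3.
P→Q: (-1)(-1) − (3)(-3) = 10
Q→R: (3)(1) − (-2)(-1) = 1
R→P: (-2)(-3) − (-1)(1) = 7
Σ = 18
Area = |Σ|/2 = 9.
Net area = 134 − 9 = 125.

125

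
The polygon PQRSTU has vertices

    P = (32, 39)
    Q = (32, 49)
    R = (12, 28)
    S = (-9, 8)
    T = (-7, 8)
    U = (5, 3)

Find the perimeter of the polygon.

128

|PQ| = √((0)² + (10)²) = √100 = 10
|QR| = √((-20)² + (-21)²) = √841 = 29
|RS| = √((-21)² + (-20)²) = √841 = 29
|ST| = √((2)² + (0)²) = √4 = 2
|TU| = √((12)² + (-5)²) = √169 = 13
|UP| = √((27)² + (36)²) = √2025 = 45
Perimeter = 10 + 29 + 29 + 2 + 13 + 45 = 128.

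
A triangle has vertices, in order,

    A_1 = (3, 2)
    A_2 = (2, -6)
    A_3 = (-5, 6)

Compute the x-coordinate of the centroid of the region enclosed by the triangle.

0

Apply the shoelace formula. First the cross-terms c_i = x_i·y_{i+1} − x_{i+1}·y_i:
  -22, -18, -28  ⇒  2A = -68, A = -34.
Then Σ (x_i + x_{i+1})·c_i = 0, so x̄ = 0 / (6·(-34)) = 0.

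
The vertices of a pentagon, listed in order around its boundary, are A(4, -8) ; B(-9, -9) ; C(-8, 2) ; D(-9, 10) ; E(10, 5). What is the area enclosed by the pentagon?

Apply the shoelace (surveyor's) formula: 2A = Σ (x_i·y_{i+1} − x_{i+1}·y_i), indices taken mod 5.
Σ = (-108) + (-90) + (-62) + (-145) + (-100) = -505
Area = |Σ|/2 = 252.5.

252.5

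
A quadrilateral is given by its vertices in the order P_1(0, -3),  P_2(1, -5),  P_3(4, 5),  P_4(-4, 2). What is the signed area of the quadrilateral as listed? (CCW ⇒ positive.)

Apply the shoelace (surveyor's) formula: 2A = Σ (x_i·y_{i+1} − x_{i+1}·y_i), indices taken mod 4.
Σ = (3) + (25) + (28) + (12) = 68
Signed area = Σ/2 = 34 (positive ⇒ counter-clockwise traversal).

34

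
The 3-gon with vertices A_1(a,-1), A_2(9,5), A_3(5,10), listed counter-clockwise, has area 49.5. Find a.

Write out the shoelace sum; only the two edges meeting at A_1 involve a:
2·Area = [(5·(-1) − a·10) + (a·5 − 9·(-1))] + 65
       = -5·a + 69 = 99
⇒ a = -6.

-6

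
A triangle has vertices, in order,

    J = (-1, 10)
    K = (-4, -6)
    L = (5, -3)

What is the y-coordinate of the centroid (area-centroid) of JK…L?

1/3

Apply the shoelace (surveyor's) formula. First the cross-terms c_i = x_i·y_{i+1} − x_{i+1}·y_i:
  46, 42, 47  ⇒  2A = 135, A = 67.5.
Then Σ (y_i + y_{i+1})·c_i = 135, so ȳ = 135 / (6·67.5) = 1/3.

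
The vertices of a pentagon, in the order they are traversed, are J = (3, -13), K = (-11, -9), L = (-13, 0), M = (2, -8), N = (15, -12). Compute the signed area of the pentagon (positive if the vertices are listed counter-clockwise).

Σ = (-170) + (-117) + (104) + (96) + (-159) = -246
Signed area = Σ/2 = -123 (negative ⇒ clockwise traversal).

-123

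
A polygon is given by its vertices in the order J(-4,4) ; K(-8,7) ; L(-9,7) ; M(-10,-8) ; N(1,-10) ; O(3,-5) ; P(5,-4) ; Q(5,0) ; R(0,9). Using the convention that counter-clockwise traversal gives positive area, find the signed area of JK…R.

200

Apply the shoelace (surveyor's) formula: 2A = Σ (x_i·y_{i+1} − x_{i+1}·y_i), indices taken mod 9.
Σ = (4) + (7) + (142) + (108) + (25) + (13) + (20) + (45) + (36) = 400
Signed area = Σ/2 = 200 (positive ⇒ counter-clockwise traversal).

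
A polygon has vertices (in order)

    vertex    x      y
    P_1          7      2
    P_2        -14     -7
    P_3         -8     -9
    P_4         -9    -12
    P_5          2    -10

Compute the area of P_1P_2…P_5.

Σ = (-21) + (70) + (15) + (114) + (74) = 252
Area = |Σ|/2 = 126.

126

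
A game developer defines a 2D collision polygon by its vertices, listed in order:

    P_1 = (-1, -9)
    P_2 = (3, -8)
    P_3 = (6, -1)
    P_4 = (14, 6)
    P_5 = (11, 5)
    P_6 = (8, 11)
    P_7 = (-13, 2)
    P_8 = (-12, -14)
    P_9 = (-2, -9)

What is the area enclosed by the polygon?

Apply Gauss's area formula: 2A = Σ (x_i·y_{i+1} − x_{i+1}·y_i), indices taken mod 9.
P_1→P_2: (-1)(-8) − (3)(-9) = 35
P_2→P_3: (3)(-1) − (6)(-8) = 45
P_3→P_4: (6)(6) − (14)(-1) = 50
P_4→P_5: (14)(5) − (11)(6) = 4
P_5→P_6: (11)(11) − (8)(5) = 81
P_6→P_7: (8)(2) − (-13)(11) = 159
P_7→P_8: (-13)(-14) − (-12)(2) = 206
P_8→P_9: (-12)(-9) − (-2)(-14) = 80
P_9→P_1: (-2)(-9) − (-1)(-9) = 9
Σ = 669
Area = |Σ|/2 = 334.5.

334.5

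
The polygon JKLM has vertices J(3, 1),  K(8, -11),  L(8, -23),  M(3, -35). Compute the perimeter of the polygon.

74

|JK| = √((5)² + (-12)²) = √169 = 13
|KL| = √((0)² + (-12)²) = √144 = 12
|LM| = √((-5)² + (-12)²) = √169 = 13
|MJ| = √((0)² + (36)²) = √1296 = 36
Perimeter = 13 + 12 + 13 + 36 = 74.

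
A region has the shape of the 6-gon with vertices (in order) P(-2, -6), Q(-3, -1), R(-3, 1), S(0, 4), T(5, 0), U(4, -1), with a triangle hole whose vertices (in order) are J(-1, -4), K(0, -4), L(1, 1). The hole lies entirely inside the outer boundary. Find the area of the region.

Outer boundary:
Apply the surveyor's formula: 2A = Σ (x_i·y_{i+1} − x_{i+1}·y_i), indices taken mod 6.
P→Q: (-2)(-1) − (-3)(-6) = -16
Q→R: (-3)(1) − (-3)(-1) = -6
R→S: (-3)(4) − (0)(1) = -12
S→T: (0)(0) − (5)(4) = -20
T→U: (5)(-1) − (4)(0) = -5
U→P: (4)(-6) − (-2)(-1) = -26
Σ = -85
Area = |Σ|/2 = 42.5.
Hole:
Cross-terms: 4, 4, -3  ⇒  Σ = 5
Area = |Σ|/2 = 2.5.
Net area = 42.5 − 2.5 = 40.

40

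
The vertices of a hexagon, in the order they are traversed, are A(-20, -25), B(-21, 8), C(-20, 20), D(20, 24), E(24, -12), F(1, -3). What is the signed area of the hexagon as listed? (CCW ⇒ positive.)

A→B: (-20)(8) − (-21)(-25) = -685
B→C: (-21)(20) − (-20)(8) = -260
C→D: (-20)(24) − (20)(20) = -880
D→E: (20)(-12) − (24)(24) = -816
E→F: (24)(-3) − (1)(-12) = -60
F→A: (1)(-25) − (-20)(-3) = -85
Σ = -2786
Signed area = Σ/2 = -1393 (negative ⇒ clockwise traversal).

-1393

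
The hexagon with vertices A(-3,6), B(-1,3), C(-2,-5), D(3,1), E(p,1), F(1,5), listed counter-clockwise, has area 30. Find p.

The doubled signed area Σ (x_i y_{i+1} − x_{i+1} y_i) is linear in p.
With p=0 it equals 44; the coefficient of p is 4 (from the two edges through E).
So 4·p + 44 = 2·30 = 60 ⇒ p = 4.

4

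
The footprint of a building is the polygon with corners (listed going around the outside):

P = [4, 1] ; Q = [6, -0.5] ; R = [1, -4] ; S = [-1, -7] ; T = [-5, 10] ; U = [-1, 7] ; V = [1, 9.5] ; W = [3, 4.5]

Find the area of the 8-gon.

Cross-terms: -8, -23.5, -11, -45, -25, -16.5, -24, -15  ⇒  Σ = -168
Area = |Σ|/2 = 84.

84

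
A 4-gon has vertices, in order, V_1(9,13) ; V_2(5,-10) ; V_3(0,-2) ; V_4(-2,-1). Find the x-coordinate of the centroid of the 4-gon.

259/62

Apply the shoelace (surveyor's) formula. First the cross-terms c_i = x_i·y_{i+1} − x_{i+1}·y_i:
  -155, -10, -4, -17  ⇒  2A = -186, A = -93.
Then Σ (x_i + x_{i+1})·c_i = -2331, so x̄ = -2331 / (6·(-93)) = 259/62.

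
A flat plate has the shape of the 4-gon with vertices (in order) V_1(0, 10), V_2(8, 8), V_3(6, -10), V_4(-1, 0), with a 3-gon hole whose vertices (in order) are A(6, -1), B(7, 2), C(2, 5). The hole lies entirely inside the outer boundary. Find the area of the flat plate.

105

Outer boundary:
Σ = (-80) + (-128) + (-10) + (-10) = -228
Area = |Σ|/2 = 114.
Hole:
Σ = (19) + (31) + (-32) = 18
Area = |Σ|/2 = 9.
Net area = 114 − 9 = 105.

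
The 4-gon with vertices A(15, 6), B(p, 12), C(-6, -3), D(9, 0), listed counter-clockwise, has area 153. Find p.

3

The doubled signed area Σ (x_i y_{i+1} − x_{i+1} y_i) is linear in p.
With p=0 it equals 333; the coefficient of p is -9 (from the two edges through B).
So -9·p + 333 = 2·153 = 306 ⇒ p = 3.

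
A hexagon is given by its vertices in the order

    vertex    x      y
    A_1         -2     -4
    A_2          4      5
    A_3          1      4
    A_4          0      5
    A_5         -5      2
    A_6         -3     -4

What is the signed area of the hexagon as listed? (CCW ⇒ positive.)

Apply the surveyor's formula: 2A = Σ (x_i·y_{i+1} − x_{i+1}·y_i), indices taken mod 6.
Cross-terms: 6, 11, 5, 25, 26, 4  ⇒  Σ = 77
Signed area = Σ/2 = 38.5 (positive ⇒ counter-clockwise traversal).

38.5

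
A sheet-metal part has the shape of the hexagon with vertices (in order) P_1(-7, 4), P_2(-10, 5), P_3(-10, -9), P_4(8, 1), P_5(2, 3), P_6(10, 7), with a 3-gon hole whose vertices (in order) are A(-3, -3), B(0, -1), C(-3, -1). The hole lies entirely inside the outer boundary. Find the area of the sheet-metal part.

148

Outer boundary:
Apply the shoelace formula: 2A = Σ (x_i·y_{i+1} − x_{i+1}·y_i), indices taken mod 6.
Cross-terms: 5, 140, 62, 22, -16, 89  ⇒  Σ = 302
Area = |Σ|/2 = 151.
Hole:
Apply Gauss's area formula: 2A = Σ (x_i·y_{i+1} − x_{i+1}·y_i), indices taken mod 3.
Σ = (3) + (-3) + (6) = 6
Area = |Σ|/2 = 3.
Net area = 151 − 3 = 148.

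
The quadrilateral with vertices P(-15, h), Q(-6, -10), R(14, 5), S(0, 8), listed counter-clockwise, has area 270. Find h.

8

Write out the shoelace sum; only the two edges meeting at P involve h:
2·Area = [(0·h − (-15)·8) + ((-15)·(-10) − (-6)·h)] + 222
       = 6·h + 492 = 540
⇒ h = 8.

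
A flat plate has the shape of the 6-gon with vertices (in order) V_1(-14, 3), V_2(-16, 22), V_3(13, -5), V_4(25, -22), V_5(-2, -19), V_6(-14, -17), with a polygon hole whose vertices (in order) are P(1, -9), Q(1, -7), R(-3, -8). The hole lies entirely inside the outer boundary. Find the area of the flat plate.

825

Outer boundary:
Σ = (-260) + (-206) + (-161) + (-519) + (-232) + (-280) = -1658
Area = |Σ|/2 = 829.
Hole:
Apply Gauss's area formula: 2A = Σ (x_i·y_{i+1} − x_{i+1}·y_i), indices taken mod 3.
Σ = (2) + (-29) + (35) = 8
Area = |Σ|/2 = 4.
Net area = 829 − 4 = 825.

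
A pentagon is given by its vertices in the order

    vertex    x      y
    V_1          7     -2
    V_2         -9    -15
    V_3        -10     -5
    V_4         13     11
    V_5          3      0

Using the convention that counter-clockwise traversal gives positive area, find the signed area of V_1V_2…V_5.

Apply the shoelace (surveyor's) formula: 2A = Σ (x_i·y_{i+1} − x_{i+1}·y_i), indices taken mod 5.
V_1→V_2: (7)(-15) − (-9)(-2) = -123
V_2→V_3: (-9)(-5) − (-10)(-15) = -105
V_3→V_4: (-10)(11) − (13)(-5) = -45
V_4→V_5: (13)(0) − (3)(11) = -33
V_5→V_1: (3)(-2) − (7)(0) = -6
Σ = -312
Signed area = Σ/2 = -156 (negative ⇒ clockwise traversal).

-156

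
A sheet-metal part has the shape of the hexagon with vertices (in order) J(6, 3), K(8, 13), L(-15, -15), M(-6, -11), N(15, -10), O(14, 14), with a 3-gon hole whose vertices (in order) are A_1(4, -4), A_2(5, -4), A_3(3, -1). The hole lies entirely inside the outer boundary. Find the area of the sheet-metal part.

367

Outer boundary:
Σ = (54) + (75) + (75) + (225) + (350) + (-42) = 737
Area = |Σ|/2 = 368.5.
Hole:
Σ = (4) + (7) + (-8) = 3
Area = |Σ|/2 = 1.5.
Net area = 368.5 − 1.5 = 367.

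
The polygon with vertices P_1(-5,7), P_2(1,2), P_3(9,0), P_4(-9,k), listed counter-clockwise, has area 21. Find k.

10

The doubled signed area Σ (x_i y_{i+1} − x_{i+1} y_i) is linear in k.
With k=0 it equals -98; the coefficient of k is 14 (from the two edges through P_4).
So 14·k + -98 = 2·21 = 42 ⇒ k = 10.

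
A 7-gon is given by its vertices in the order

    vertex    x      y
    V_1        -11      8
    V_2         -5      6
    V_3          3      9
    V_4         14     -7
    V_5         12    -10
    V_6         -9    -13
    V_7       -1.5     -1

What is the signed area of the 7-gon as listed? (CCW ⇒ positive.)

Σ = (-26) + (-63) + (-147) + (-56) + (-246) + (-10.5) + (-23) = -571.5
Signed area = Σ/2 = -285.75 (negative ⇒ clockwise traversal).

-285.75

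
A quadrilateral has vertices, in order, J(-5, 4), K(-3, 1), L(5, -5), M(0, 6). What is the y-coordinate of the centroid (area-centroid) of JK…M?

Apply Gauss's area formula. First the cross-terms c_i = x_i·y_{i+1} − x_{i+1}·y_i:
  7, 10, 30, 30  ⇒  2A = 77, A = 38.5.
Then Σ (y_i + y_{i+1})·c_i = 325, so ȳ = 325 / (6·38.5) = 325/231.

325/231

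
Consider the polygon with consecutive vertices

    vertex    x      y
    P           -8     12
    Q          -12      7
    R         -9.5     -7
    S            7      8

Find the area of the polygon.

179.75

Σ = (88) + (150.5) + (-27) + (148) = 359.5
Area = |Σ|/2 = 179.75.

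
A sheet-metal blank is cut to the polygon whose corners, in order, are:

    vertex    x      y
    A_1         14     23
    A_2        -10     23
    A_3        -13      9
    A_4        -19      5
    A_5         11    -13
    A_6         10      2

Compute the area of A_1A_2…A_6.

Apply the shoelace (surveyor's) formula: 2A = Σ (x_i·y_{i+1} − x_{i+1}·y_i), indices taken mod 6.
A_1→A_2: (14)(23) − (-10)(23) = 552
A_2→A_3: (-10)(9) − (-13)(23) = 209
A_3→A_4: (-13)(5) − (-19)(9) = 106
A_4→A_5: (-19)(-13) − (11)(5) = 192
A_5→A_6: (11)(2) − (10)(-13) = 152
A_6→A_1: (10)(23) − (14)(2) = 202
Σ = 1413
Area = |Σ|/2 = 706.5.

706.5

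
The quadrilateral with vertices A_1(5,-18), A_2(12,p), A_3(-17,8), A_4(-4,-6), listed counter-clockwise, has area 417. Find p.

13

Write out the shoelace sum; only the two edges meeting at A_2 involve p:
2·Area = [(5·p − 12·(-18)) + (12·8 − (-17)·p)] + 236
       = 22·p + 548 = 834
⇒ p = 13.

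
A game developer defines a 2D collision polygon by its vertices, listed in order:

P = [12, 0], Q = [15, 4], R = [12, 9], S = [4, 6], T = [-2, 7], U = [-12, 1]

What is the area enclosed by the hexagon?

140.5

Apply Gauss's area formula: 2A = Σ (x_i·y_{i+1} − x_{i+1}·y_i), indices taken mod 6.
Σ = (48) + (87) + (36) + (40) + (82) + (-12) = 281
Area = |Σ|/2 = 140.5.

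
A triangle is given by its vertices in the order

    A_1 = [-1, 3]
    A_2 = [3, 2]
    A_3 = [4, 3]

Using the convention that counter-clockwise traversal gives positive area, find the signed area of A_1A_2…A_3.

2.5

Apply Gauss's area formula: 2A = Σ (x_i·y_{i+1} − x_{i+1}·y_i), indices taken mod 3.
Cross-terms: -11, 1, 15  ⇒  Σ = 5
Signed area = Σ/2 = 2.5 (positive ⇒ counter-clockwise traversal).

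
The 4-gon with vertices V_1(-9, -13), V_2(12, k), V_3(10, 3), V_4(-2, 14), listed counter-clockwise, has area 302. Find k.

-6

Write out the shoelace sum; only the two edges meeting at V_2 involve k:
2·Area = [((-9)·k − 12·(-13)) + (12·3 − 10·k)] + 298
       = -19·k + 490 = 604
⇒ k = -6.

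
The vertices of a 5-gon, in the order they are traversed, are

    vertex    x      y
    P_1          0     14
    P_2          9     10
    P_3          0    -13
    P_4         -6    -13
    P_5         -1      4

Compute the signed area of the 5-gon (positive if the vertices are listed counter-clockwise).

Σ = (-126) + (-117) + (-78) + (-37) + (-14) = -372
Signed area = Σ/2 = -186 (negative ⇒ clockwise traversal).

-186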